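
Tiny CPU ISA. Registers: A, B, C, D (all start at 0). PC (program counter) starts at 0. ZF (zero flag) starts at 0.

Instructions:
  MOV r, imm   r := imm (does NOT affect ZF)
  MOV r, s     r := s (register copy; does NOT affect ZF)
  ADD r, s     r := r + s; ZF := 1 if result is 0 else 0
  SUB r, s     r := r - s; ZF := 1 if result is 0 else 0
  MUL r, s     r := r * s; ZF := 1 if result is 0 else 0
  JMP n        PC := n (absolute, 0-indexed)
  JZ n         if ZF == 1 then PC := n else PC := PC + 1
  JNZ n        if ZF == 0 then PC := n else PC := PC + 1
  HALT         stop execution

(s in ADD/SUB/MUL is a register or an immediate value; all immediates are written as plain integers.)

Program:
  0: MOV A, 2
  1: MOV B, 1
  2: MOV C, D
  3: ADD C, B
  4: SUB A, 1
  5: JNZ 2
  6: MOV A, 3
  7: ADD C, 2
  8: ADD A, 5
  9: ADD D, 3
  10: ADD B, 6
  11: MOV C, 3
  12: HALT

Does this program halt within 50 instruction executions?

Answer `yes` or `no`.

Step 1: PC=0 exec 'MOV A, 2'. After: A=2 B=0 C=0 D=0 ZF=0 PC=1
Step 2: PC=1 exec 'MOV B, 1'. After: A=2 B=1 C=0 D=0 ZF=0 PC=2
Step 3: PC=2 exec 'MOV C, D'. After: A=2 B=1 C=0 D=0 ZF=0 PC=3
Step 4: PC=3 exec 'ADD C, B'. After: A=2 B=1 C=1 D=0 ZF=0 PC=4
Step 5: PC=4 exec 'SUB A, 1'. After: A=1 B=1 C=1 D=0 ZF=0 PC=5
Step 6: PC=5 exec 'JNZ 2'. After: A=1 B=1 C=1 D=0 ZF=0 PC=2
Step 7: PC=2 exec 'MOV C, D'. After: A=1 B=1 C=0 D=0 ZF=0 PC=3
Step 8: PC=3 exec 'ADD C, B'. After: A=1 B=1 C=1 D=0 ZF=0 PC=4
Step 9: PC=4 exec 'SUB A, 1'. After: A=0 B=1 C=1 D=0 ZF=1 PC=5
Step 10: PC=5 exec 'JNZ 2'. After: A=0 B=1 C=1 D=0 ZF=1 PC=6
Step 11: PC=6 exec 'MOV A, 3'. After: A=3 B=1 C=1 D=0 ZF=1 PC=7
Step 12: PC=7 exec 'ADD C, 2'. After: A=3 B=1 C=3 D=0 ZF=0 PC=8
Step 13: PC=8 exec 'ADD A, 5'. After: A=8 B=1 C=3 D=0 ZF=0 PC=9
Step 14: PC=9 exec 'ADD D, 3'. After: A=8 B=1 C=3 D=3 ZF=0 PC=10
Step 15: PC=10 exec 'ADD B, 6'. After: A=8 B=7 C=3 D=3 ZF=0 PC=11
Step 16: PC=11 exec 'MOV C, 3'. After: A=8 B=7 C=3 D=3 ZF=0 PC=12
Step 17: PC=12 exec 'HALT'. After: A=8 B=7 C=3 D=3 ZF=0 PC=12 HALTED

Answer: yes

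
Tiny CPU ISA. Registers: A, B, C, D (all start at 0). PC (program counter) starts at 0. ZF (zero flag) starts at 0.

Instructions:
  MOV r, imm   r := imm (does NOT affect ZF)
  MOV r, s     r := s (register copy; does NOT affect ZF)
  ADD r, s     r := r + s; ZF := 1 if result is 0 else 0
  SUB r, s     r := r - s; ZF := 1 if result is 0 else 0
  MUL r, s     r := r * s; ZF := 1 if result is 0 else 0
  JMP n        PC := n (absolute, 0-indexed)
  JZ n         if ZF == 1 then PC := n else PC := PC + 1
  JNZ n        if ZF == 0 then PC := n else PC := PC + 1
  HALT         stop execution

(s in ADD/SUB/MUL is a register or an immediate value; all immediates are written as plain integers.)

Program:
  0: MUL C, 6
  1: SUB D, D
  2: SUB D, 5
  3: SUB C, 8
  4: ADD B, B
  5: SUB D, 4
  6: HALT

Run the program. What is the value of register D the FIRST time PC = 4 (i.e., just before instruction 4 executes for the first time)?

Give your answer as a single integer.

Step 1: PC=0 exec 'MUL C, 6'. After: A=0 B=0 C=0 D=0 ZF=1 PC=1
Step 2: PC=1 exec 'SUB D, D'. After: A=0 B=0 C=0 D=0 ZF=1 PC=2
Step 3: PC=2 exec 'SUB D, 5'. After: A=0 B=0 C=0 D=-5 ZF=0 PC=3
Step 4: PC=3 exec 'SUB C, 8'. After: A=0 B=0 C=-8 D=-5 ZF=0 PC=4
First time PC=4: D=-5

-5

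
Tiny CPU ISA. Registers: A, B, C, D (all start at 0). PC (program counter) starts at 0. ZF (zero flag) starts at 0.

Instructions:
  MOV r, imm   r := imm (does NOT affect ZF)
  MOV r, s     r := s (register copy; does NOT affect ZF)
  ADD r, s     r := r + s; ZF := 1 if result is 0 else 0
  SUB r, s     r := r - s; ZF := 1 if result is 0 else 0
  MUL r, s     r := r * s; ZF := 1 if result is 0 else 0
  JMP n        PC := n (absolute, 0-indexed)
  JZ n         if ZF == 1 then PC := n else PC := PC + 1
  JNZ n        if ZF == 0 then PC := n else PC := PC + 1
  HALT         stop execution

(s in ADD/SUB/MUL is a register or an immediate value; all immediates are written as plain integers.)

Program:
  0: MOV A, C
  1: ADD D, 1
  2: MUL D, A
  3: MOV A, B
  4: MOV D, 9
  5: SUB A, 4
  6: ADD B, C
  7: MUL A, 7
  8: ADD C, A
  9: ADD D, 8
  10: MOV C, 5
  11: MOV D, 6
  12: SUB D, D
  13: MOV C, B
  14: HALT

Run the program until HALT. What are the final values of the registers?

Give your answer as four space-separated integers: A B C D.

Step 1: PC=0 exec 'MOV A, C'. After: A=0 B=0 C=0 D=0 ZF=0 PC=1
Step 2: PC=1 exec 'ADD D, 1'. After: A=0 B=0 C=0 D=1 ZF=0 PC=2
Step 3: PC=2 exec 'MUL D, A'. After: A=0 B=0 C=0 D=0 ZF=1 PC=3
Step 4: PC=3 exec 'MOV A, B'. After: A=0 B=0 C=0 D=0 ZF=1 PC=4
Step 5: PC=4 exec 'MOV D, 9'. After: A=0 B=0 C=0 D=9 ZF=1 PC=5
Step 6: PC=5 exec 'SUB A, 4'. After: A=-4 B=0 C=0 D=9 ZF=0 PC=6
Step 7: PC=6 exec 'ADD B, C'. After: A=-4 B=0 C=0 D=9 ZF=1 PC=7
Step 8: PC=7 exec 'MUL A, 7'. After: A=-28 B=0 C=0 D=9 ZF=0 PC=8
Step 9: PC=8 exec 'ADD C, A'. After: A=-28 B=0 C=-28 D=9 ZF=0 PC=9
Step 10: PC=9 exec 'ADD D, 8'. After: A=-28 B=0 C=-28 D=17 ZF=0 PC=10
Step 11: PC=10 exec 'MOV C, 5'. After: A=-28 B=0 C=5 D=17 ZF=0 PC=11
Step 12: PC=11 exec 'MOV D, 6'. After: A=-28 B=0 C=5 D=6 ZF=0 PC=12
Step 13: PC=12 exec 'SUB D, D'. After: A=-28 B=0 C=5 D=0 ZF=1 PC=13
Step 14: PC=13 exec 'MOV C, B'. After: A=-28 B=0 C=0 D=0 ZF=1 PC=14
Step 15: PC=14 exec 'HALT'. After: A=-28 B=0 C=0 D=0 ZF=1 PC=14 HALTED

Answer: -28 0 0 0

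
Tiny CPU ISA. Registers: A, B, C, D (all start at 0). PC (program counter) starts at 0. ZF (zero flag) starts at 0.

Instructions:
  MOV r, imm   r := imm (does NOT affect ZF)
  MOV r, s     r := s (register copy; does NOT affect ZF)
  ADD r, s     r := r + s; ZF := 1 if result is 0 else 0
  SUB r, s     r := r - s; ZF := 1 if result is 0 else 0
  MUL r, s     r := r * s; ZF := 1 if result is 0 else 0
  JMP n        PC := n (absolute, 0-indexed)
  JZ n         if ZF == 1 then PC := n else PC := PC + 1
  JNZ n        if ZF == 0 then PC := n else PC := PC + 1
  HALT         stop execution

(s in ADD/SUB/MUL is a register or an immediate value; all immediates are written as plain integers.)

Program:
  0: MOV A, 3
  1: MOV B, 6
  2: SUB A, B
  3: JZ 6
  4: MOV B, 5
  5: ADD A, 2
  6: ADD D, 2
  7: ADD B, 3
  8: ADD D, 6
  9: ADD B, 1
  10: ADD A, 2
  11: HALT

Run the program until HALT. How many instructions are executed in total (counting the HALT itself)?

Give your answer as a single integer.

Answer: 12

Derivation:
Step 1: PC=0 exec 'MOV A, 3'. After: A=3 B=0 C=0 D=0 ZF=0 PC=1
Step 2: PC=1 exec 'MOV B, 6'. After: A=3 B=6 C=0 D=0 ZF=0 PC=2
Step 3: PC=2 exec 'SUB A, B'. After: A=-3 B=6 C=0 D=0 ZF=0 PC=3
Step 4: PC=3 exec 'JZ 6'. After: A=-3 B=6 C=0 D=0 ZF=0 PC=4
Step 5: PC=4 exec 'MOV B, 5'. After: A=-3 B=5 C=0 D=0 ZF=0 PC=5
Step 6: PC=5 exec 'ADD A, 2'. After: A=-1 B=5 C=0 D=0 ZF=0 PC=6
Step 7: PC=6 exec 'ADD D, 2'. After: A=-1 B=5 C=0 D=2 ZF=0 PC=7
Step 8: PC=7 exec 'ADD B, 3'. After: A=-1 B=8 C=0 D=2 ZF=0 PC=8
Step 9: PC=8 exec 'ADD D, 6'. After: A=-1 B=8 C=0 D=8 ZF=0 PC=9
Step 10: PC=9 exec 'ADD B, 1'. After: A=-1 B=9 C=0 D=8 ZF=0 PC=10
Step 11: PC=10 exec 'ADD A, 2'. After: A=1 B=9 C=0 D=8 ZF=0 PC=11
Step 12: PC=11 exec 'HALT'. After: A=1 B=9 C=0 D=8 ZF=0 PC=11 HALTED
Total instructions executed: 12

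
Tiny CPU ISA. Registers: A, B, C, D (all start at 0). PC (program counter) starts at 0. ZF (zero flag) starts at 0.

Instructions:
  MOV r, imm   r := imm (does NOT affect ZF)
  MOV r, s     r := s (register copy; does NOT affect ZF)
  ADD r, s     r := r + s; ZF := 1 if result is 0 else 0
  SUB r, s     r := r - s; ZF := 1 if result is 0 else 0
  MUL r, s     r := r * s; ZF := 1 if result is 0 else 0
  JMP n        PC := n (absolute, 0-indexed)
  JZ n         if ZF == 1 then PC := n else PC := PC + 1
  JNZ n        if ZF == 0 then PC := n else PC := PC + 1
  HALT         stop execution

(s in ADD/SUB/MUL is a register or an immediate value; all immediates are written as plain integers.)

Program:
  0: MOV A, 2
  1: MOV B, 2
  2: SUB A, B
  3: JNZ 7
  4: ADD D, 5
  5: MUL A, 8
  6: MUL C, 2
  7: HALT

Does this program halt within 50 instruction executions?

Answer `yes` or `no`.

Step 1: PC=0 exec 'MOV A, 2'. After: A=2 B=0 C=0 D=0 ZF=0 PC=1
Step 2: PC=1 exec 'MOV B, 2'. After: A=2 B=2 C=0 D=0 ZF=0 PC=2
Step 3: PC=2 exec 'SUB A, B'. After: A=0 B=2 C=0 D=0 ZF=1 PC=3
Step 4: PC=3 exec 'JNZ 7'. After: A=0 B=2 C=0 D=0 ZF=1 PC=4
Step 5: PC=4 exec 'ADD D, 5'. After: A=0 B=2 C=0 D=5 ZF=0 PC=5
Step 6: PC=5 exec 'MUL A, 8'. After: A=0 B=2 C=0 D=5 ZF=1 PC=6
Step 7: PC=6 exec 'MUL C, 2'. After: A=0 B=2 C=0 D=5 ZF=1 PC=7
Step 8: PC=7 exec 'HALT'. After: A=0 B=2 C=0 D=5 ZF=1 PC=7 HALTED

Answer: yes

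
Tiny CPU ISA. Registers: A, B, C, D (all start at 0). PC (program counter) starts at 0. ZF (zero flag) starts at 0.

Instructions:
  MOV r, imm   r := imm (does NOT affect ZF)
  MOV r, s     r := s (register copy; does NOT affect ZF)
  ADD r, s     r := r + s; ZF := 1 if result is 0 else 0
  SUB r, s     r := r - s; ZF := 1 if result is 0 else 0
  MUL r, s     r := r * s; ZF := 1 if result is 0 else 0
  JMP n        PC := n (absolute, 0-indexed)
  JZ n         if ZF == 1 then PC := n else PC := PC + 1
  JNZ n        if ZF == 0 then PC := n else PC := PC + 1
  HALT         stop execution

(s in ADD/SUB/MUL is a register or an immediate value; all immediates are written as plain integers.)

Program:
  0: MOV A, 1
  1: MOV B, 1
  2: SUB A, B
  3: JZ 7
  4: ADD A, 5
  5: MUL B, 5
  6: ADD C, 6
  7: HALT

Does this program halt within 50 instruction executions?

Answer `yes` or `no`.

Answer: yes

Derivation:
Step 1: PC=0 exec 'MOV A, 1'. After: A=1 B=0 C=0 D=0 ZF=0 PC=1
Step 2: PC=1 exec 'MOV B, 1'. After: A=1 B=1 C=0 D=0 ZF=0 PC=2
Step 3: PC=2 exec 'SUB A, B'. After: A=0 B=1 C=0 D=0 ZF=1 PC=3
Step 4: PC=3 exec 'JZ 7'. After: A=0 B=1 C=0 D=0 ZF=1 PC=7
Step 5: PC=7 exec 'HALT'. After: A=0 B=1 C=0 D=0 ZF=1 PC=7 HALTED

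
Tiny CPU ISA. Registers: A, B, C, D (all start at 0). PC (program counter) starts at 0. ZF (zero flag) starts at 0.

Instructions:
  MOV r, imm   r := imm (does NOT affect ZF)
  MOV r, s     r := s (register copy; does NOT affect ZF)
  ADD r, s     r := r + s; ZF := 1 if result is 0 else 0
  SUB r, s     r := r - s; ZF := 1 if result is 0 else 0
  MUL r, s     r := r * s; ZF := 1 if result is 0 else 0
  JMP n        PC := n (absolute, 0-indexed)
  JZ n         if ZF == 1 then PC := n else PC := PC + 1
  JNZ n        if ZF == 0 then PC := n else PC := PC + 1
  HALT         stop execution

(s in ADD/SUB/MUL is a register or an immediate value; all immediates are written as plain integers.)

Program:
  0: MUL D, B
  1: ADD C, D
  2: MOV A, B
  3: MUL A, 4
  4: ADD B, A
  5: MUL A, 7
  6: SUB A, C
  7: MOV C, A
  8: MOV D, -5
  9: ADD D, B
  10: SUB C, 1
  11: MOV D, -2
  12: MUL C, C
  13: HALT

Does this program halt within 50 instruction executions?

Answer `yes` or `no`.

Answer: yes

Derivation:
Step 1: PC=0 exec 'MUL D, B'. After: A=0 B=0 C=0 D=0 ZF=1 PC=1
Step 2: PC=1 exec 'ADD C, D'. After: A=0 B=0 C=0 D=0 ZF=1 PC=2
Step 3: PC=2 exec 'MOV A, B'. After: A=0 B=0 C=0 D=0 ZF=1 PC=3
Step 4: PC=3 exec 'MUL A, 4'. After: A=0 B=0 C=0 D=0 ZF=1 PC=4
Step 5: PC=4 exec 'ADD B, A'. After: A=0 B=0 C=0 D=0 ZF=1 PC=5
Step 6: PC=5 exec 'MUL A, 7'. After: A=0 B=0 C=0 D=0 ZF=1 PC=6
Step 7: PC=6 exec 'SUB A, C'. After: A=0 B=0 C=0 D=0 ZF=1 PC=7
Step 8: PC=7 exec 'MOV C, A'. After: A=0 B=0 C=0 D=0 ZF=1 PC=8
Step 9: PC=8 exec 'MOV D, -5'. After: A=0 B=0 C=0 D=-5 ZF=1 PC=9
Step 10: PC=9 exec 'ADD D, B'. After: A=0 B=0 C=0 D=-5 ZF=0 PC=10
Step 11: PC=10 exec 'SUB C, 1'. After: A=0 B=0 C=-1 D=-5 ZF=0 PC=11
Step 12: PC=11 exec 'MOV D, -2'. After: A=0 B=0 C=-1 D=-2 ZF=0 PC=12
Step 13: PC=12 exec 'MUL C, C'. After: A=0 B=0 C=1 D=-2 ZF=0 PC=13
Step 14: PC=13 exec 'HALT'. After: A=0 B=0 C=1 D=-2 ZF=0 PC=13 HALTED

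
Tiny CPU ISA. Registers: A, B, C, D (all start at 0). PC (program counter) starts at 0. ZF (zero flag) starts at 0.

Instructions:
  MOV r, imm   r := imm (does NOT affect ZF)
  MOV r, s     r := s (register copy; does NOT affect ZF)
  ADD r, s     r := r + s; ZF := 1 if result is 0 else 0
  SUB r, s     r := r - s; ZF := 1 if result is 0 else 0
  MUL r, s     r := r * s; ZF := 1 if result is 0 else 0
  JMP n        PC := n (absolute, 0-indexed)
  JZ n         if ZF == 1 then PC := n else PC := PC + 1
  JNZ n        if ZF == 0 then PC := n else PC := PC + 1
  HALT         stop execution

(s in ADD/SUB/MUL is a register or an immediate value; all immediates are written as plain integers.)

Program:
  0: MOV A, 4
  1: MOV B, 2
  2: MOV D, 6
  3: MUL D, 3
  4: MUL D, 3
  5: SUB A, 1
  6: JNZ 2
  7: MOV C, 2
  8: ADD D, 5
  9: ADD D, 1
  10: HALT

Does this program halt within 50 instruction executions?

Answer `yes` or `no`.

Answer: yes

Derivation:
Step 1: PC=0 exec 'MOV A, 4'. After: A=4 B=0 C=0 D=0 ZF=0 PC=1
Step 2: PC=1 exec 'MOV B, 2'. After: A=4 B=2 C=0 D=0 ZF=0 PC=2
Step 3: PC=2 exec 'MOV D, 6'. After: A=4 B=2 C=0 D=6 ZF=0 PC=3
Step 4: PC=3 exec 'MUL D, 3'. After: A=4 B=2 C=0 D=18 ZF=0 PC=4
Step 5: PC=4 exec 'MUL D, 3'. After: A=4 B=2 C=0 D=54 ZF=0 PC=5
Step 6: PC=5 exec 'SUB A, 1'. After: A=3 B=2 C=0 D=54 ZF=0 PC=6
Step 7: PC=6 exec 'JNZ 2'. After: A=3 B=2 C=0 D=54 ZF=0 PC=2
Step 8: PC=2 exec 'MOV D, 6'. After: A=3 B=2 C=0 D=6 ZF=0 PC=3
Step 9: PC=3 exec 'MUL D, 3'. After: A=3 B=2 C=0 D=18 ZF=0 PC=4
Step 10: PC=4 exec 'MUL D, 3'. After: A=3 B=2 C=0 D=54 ZF=0 PC=5
Step 11: PC=5 exec 'SUB A, 1'. After: A=2 B=2 C=0 D=54 ZF=0 PC=6
Step 12: PC=6 exec 'JNZ 2'. After: A=2 B=2 C=0 D=54 ZF=0 PC=2
Step 13: PC=2 exec 'MOV D, 6'. After: A=2 B=2 C=0 D=6 ZF=0 PC=3
Step 14: PC=3 exec 'MUL D, 3'. After: A=2 B=2 C=0 D=18 ZF=0 PC=4
Step 15: PC=4 exec 'MUL D, 3'. After: A=2 B=2 C=0 D=54 ZF=0 PC=5
Step 16: PC=5 exec 'SUB A, 1'. After: A=1 B=2 C=0 D=54 ZF=0 PC=6
Step 17: PC=6 exec 'JNZ 2'. After: A=1 B=2 C=0 D=54 ZF=0 PC=2
Step 18: PC=2 exec 'MOV D, 6'. After: A=1 B=2 C=0 D=6 ZF=0 PC=3
Step 19: PC=3 exec 'MUL D, 3'. After: A=1 B=2 C=0 D=18 ZF=0 PC=4
Step 20: PC=4 exec 'MUL D, 3'. After: A=1 B=2 C=0 D=54 ZF=0 PC=5
Step 21: PC=5 exec 'SUB A, 1'. After: A=0 B=2 C=0 D=54 ZF=1 PC=6
Step 22: PC=6 exec 'JNZ 2'. After: A=0 B=2 C=0 D=54 ZF=1 PC=7
Step 23: PC=7 exec 'MOV C, 2'. After: A=0 B=2 C=2 D=54 ZF=1 PC=8
Step 24: PC=8 exec 'ADD D, 5'. After: A=0 B=2 C=2 D=59 ZF=0 PC=9
Step 25: PC=9 exec 'ADD D, 1'. After: A=0 B=2 C=2 D=60 ZF=0 PC=10
Step 26: PC=10 exec 'HALT'. After: A=0 B=2 C=2 D=60 ZF=0 PC=10 HALTED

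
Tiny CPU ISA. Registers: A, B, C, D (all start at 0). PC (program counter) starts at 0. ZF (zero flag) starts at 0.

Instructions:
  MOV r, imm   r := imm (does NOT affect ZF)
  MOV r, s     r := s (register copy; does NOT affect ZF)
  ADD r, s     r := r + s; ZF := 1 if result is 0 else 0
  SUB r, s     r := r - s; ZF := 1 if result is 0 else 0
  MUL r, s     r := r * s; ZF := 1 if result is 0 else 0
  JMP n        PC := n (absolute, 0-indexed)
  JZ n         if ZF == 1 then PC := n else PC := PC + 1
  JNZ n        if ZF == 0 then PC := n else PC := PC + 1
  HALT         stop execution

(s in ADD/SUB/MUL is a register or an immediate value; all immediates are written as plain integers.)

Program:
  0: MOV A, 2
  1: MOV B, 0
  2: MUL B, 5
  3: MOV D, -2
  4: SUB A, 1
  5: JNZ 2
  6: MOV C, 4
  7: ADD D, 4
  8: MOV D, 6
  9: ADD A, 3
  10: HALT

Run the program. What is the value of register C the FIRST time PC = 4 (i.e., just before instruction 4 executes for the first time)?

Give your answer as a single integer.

Step 1: PC=0 exec 'MOV A, 2'. After: A=2 B=0 C=0 D=0 ZF=0 PC=1
Step 2: PC=1 exec 'MOV B, 0'. After: A=2 B=0 C=0 D=0 ZF=0 PC=2
Step 3: PC=2 exec 'MUL B, 5'. After: A=2 B=0 C=0 D=0 ZF=1 PC=3
Step 4: PC=3 exec 'MOV D, -2'. After: A=2 B=0 C=0 D=-2 ZF=1 PC=4
First time PC=4: C=0

0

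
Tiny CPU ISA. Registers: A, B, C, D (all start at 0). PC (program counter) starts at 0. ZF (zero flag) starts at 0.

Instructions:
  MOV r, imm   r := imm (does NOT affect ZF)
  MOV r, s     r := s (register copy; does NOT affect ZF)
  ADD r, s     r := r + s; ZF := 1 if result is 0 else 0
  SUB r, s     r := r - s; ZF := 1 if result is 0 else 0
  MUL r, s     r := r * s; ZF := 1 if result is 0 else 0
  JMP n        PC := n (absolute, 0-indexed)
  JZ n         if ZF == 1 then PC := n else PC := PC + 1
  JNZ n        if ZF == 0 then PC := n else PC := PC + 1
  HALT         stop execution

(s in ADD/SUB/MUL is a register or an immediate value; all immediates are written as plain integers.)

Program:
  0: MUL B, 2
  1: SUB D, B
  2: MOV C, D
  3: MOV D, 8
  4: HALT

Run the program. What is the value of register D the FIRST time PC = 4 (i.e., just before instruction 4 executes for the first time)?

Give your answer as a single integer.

Step 1: PC=0 exec 'MUL B, 2'. After: A=0 B=0 C=0 D=0 ZF=1 PC=1
Step 2: PC=1 exec 'SUB D, B'. After: A=0 B=0 C=0 D=0 ZF=1 PC=2
Step 3: PC=2 exec 'MOV C, D'. After: A=0 B=0 C=0 D=0 ZF=1 PC=3
Step 4: PC=3 exec 'MOV D, 8'. After: A=0 B=0 C=0 D=8 ZF=1 PC=4
First time PC=4: D=8

8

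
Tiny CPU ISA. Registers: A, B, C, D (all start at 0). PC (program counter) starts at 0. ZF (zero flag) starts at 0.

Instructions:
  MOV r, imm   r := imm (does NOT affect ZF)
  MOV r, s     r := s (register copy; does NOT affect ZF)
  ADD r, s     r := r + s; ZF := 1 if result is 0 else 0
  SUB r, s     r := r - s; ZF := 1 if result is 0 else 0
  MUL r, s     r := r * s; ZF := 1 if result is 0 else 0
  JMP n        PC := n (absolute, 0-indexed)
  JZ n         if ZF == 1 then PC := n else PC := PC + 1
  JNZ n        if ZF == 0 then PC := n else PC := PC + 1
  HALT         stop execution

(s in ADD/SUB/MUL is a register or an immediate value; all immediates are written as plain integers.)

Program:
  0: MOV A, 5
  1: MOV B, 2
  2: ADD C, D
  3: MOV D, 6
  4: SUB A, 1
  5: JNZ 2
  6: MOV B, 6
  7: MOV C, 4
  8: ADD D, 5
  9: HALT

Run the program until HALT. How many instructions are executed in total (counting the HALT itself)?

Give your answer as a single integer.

Step 1: PC=0 exec 'MOV A, 5'. After: A=5 B=0 C=0 D=0 ZF=0 PC=1
Step 2: PC=1 exec 'MOV B, 2'. After: A=5 B=2 C=0 D=0 ZF=0 PC=2
Step 3: PC=2 exec 'ADD C, D'. After: A=5 B=2 C=0 D=0 ZF=1 PC=3
Step 4: PC=3 exec 'MOV D, 6'. After: A=5 B=2 C=0 D=6 ZF=1 PC=4
Step 5: PC=4 exec 'SUB A, 1'. After: A=4 B=2 C=0 D=6 ZF=0 PC=5
Step 6: PC=5 exec 'JNZ 2'. After: A=4 B=2 C=0 D=6 ZF=0 PC=2
Step 7: PC=2 exec 'ADD C, D'. After: A=4 B=2 C=6 D=6 ZF=0 PC=3
Step 8: PC=3 exec 'MOV D, 6'. After: A=4 B=2 C=6 D=6 ZF=0 PC=4
Step 9: PC=4 exec 'SUB A, 1'. After: A=3 B=2 C=6 D=6 ZF=0 PC=5
Step 10: PC=5 exec 'JNZ 2'. After: A=3 B=2 C=6 D=6 ZF=0 PC=2
Step 11: PC=2 exec 'ADD C, D'. After: A=3 B=2 C=12 D=6 ZF=0 PC=3
Step 12: PC=3 exec 'MOV D, 6'. After: A=3 B=2 C=12 D=6 ZF=0 PC=4
Step 13: PC=4 exec 'SUB A, 1'. After: A=2 B=2 C=12 D=6 ZF=0 PC=5
Step 14: PC=5 exec 'JNZ 2'. After: A=2 B=2 C=12 D=6 ZF=0 PC=2
Step 15: PC=2 exec 'ADD C, D'. After: A=2 B=2 C=18 D=6 ZF=0 PC=3
Step 16: PC=3 exec 'MOV D, 6'. After: A=2 B=2 C=18 D=6 ZF=0 PC=4
Step 17: PC=4 exec 'SUB A, 1'. After: A=1 B=2 C=18 D=6 ZF=0 PC=5
Step 18: PC=5 exec 'JNZ 2'. After: A=1 B=2 C=18 D=6 ZF=0 PC=2
Step 19: PC=2 exec 'ADD C, D'. After: A=1 B=2 C=24 D=6 ZF=0 PC=3
Step 20: PC=3 exec 'MOV D, 6'. After: A=1 B=2 C=24 D=6 ZF=0 PC=4
Step 21: PC=4 exec 'SUB A, 1'. After: A=0 B=2 C=24 D=6 ZF=1 PC=5
Step 22: PC=5 exec 'JNZ 2'. After: A=0 B=2 C=24 D=6 ZF=1 PC=6
Step 23: PC=6 exec 'MOV B, 6'. After: A=0 B=6 C=24 D=6 ZF=1 PC=7
Step 24: PC=7 exec 'MOV C, 4'. After: A=0 B=6 C=4 D=6 ZF=1 PC=8
Step 25: PC=8 exec 'ADD D, 5'. After: A=0 B=6 C=4 D=11 ZF=0 PC=9
Step 26: PC=9 exec 'HALT'. After: A=0 B=6 C=4 D=11 ZF=0 PC=9 HALTED
Total instructions executed: 26

Answer: 26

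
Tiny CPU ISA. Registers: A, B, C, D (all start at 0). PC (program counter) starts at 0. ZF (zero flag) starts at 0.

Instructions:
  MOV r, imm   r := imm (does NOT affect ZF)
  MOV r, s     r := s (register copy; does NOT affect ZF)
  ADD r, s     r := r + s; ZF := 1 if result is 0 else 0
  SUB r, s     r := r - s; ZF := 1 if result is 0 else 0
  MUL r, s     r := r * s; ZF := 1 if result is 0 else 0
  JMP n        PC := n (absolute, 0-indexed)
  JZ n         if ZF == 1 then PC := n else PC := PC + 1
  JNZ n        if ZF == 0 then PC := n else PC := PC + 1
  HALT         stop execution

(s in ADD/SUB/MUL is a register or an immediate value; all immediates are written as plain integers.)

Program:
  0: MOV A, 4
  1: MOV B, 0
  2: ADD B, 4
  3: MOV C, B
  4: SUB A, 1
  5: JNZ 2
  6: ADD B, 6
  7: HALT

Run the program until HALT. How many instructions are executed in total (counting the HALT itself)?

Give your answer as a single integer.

Answer: 20

Derivation:
Step 1: PC=0 exec 'MOV A, 4'. After: A=4 B=0 C=0 D=0 ZF=0 PC=1
Step 2: PC=1 exec 'MOV B, 0'. After: A=4 B=0 C=0 D=0 ZF=0 PC=2
Step 3: PC=2 exec 'ADD B, 4'. After: A=4 B=4 C=0 D=0 ZF=0 PC=3
Step 4: PC=3 exec 'MOV C, B'. After: A=4 B=4 C=4 D=0 ZF=0 PC=4
Step 5: PC=4 exec 'SUB A, 1'. After: A=3 B=4 C=4 D=0 ZF=0 PC=5
Step 6: PC=5 exec 'JNZ 2'. After: A=3 B=4 C=4 D=0 ZF=0 PC=2
Step 7: PC=2 exec 'ADD B, 4'. After: A=3 B=8 C=4 D=0 ZF=0 PC=3
Step 8: PC=3 exec 'MOV C, B'. After: A=3 B=8 C=8 D=0 ZF=0 PC=4
Step 9: PC=4 exec 'SUB A, 1'. After: A=2 B=8 C=8 D=0 ZF=0 PC=5
Step 10: PC=5 exec 'JNZ 2'. After: A=2 B=8 C=8 D=0 ZF=0 PC=2
Step 11: PC=2 exec 'ADD B, 4'. After: A=2 B=12 C=8 D=0 ZF=0 PC=3
Step 12: PC=3 exec 'MOV C, B'. After: A=2 B=12 C=12 D=0 ZF=0 PC=4
Step 13: PC=4 exec 'SUB A, 1'. After: A=1 B=12 C=12 D=0 ZF=0 PC=5
Step 14: PC=5 exec 'JNZ 2'. After: A=1 B=12 C=12 D=0 ZF=0 PC=2
Step 15: PC=2 exec 'ADD B, 4'. After: A=1 B=16 C=12 D=0 ZF=0 PC=3
Step 16: PC=3 exec 'MOV C, B'. After: A=1 B=16 C=16 D=0 ZF=0 PC=4
Step 17: PC=4 exec 'SUB A, 1'. After: A=0 B=16 C=16 D=0 ZF=1 PC=5
Step 18: PC=5 exec 'JNZ 2'. After: A=0 B=16 C=16 D=0 ZF=1 PC=6
Step 19: PC=6 exec 'ADD B, 6'. After: A=0 B=22 C=16 D=0 ZF=0 PC=7
Step 20: PC=7 exec 'HALT'. After: A=0 B=22 C=16 D=0 ZF=0 PC=7 HALTED
Total instructions executed: 20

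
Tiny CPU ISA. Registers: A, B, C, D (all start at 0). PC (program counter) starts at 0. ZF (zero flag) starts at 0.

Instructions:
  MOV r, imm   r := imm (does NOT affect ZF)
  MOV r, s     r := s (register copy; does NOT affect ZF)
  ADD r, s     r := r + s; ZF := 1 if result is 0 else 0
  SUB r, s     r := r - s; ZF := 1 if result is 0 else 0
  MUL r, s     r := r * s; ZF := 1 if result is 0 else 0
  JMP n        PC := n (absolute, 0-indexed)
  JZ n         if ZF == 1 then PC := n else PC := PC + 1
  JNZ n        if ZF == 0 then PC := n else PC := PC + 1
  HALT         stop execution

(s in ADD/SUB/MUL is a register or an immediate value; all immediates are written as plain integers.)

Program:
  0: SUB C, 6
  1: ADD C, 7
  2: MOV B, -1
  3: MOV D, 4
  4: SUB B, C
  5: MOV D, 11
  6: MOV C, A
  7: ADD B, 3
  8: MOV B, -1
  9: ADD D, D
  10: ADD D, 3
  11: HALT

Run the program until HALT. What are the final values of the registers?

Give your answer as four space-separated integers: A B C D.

Answer: 0 -1 0 25

Derivation:
Step 1: PC=0 exec 'SUB C, 6'. After: A=0 B=0 C=-6 D=0 ZF=0 PC=1
Step 2: PC=1 exec 'ADD C, 7'. After: A=0 B=0 C=1 D=0 ZF=0 PC=2
Step 3: PC=2 exec 'MOV B, -1'. After: A=0 B=-1 C=1 D=0 ZF=0 PC=3
Step 4: PC=3 exec 'MOV D, 4'. After: A=0 B=-1 C=1 D=4 ZF=0 PC=4
Step 5: PC=4 exec 'SUB B, C'. After: A=0 B=-2 C=1 D=4 ZF=0 PC=5
Step 6: PC=5 exec 'MOV D, 11'. After: A=0 B=-2 C=1 D=11 ZF=0 PC=6
Step 7: PC=6 exec 'MOV C, A'. After: A=0 B=-2 C=0 D=11 ZF=0 PC=7
Step 8: PC=7 exec 'ADD B, 3'. After: A=0 B=1 C=0 D=11 ZF=0 PC=8
Step 9: PC=8 exec 'MOV B, -1'. After: A=0 B=-1 C=0 D=11 ZF=0 PC=9
Step 10: PC=9 exec 'ADD D, D'. After: A=0 B=-1 C=0 D=22 ZF=0 PC=10
Step 11: PC=10 exec 'ADD D, 3'. After: A=0 B=-1 C=0 D=25 ZF=0 PC=11
Step 12: PC=11 exec 'HALT'. After: A=0 B=-1 C=0 D=25 ZF=0 PC=11 HALTED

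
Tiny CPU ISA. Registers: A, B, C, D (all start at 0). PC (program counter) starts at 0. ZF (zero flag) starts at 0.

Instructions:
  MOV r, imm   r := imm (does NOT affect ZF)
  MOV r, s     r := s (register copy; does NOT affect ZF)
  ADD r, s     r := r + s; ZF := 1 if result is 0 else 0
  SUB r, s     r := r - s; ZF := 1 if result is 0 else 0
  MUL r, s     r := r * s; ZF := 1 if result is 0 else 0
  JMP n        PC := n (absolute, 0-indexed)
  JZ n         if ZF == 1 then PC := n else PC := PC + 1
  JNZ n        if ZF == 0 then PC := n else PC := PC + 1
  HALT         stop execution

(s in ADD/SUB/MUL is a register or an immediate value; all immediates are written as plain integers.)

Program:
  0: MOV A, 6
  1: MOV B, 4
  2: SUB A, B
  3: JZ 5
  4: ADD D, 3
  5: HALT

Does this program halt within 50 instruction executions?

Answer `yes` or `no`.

Step 1: PC=0 exec 'MOV A, 6'. After: A=6 B=0 C=0 D=0 ZF=0 PC=1
Step 2: PC=1 exec 'MOV B, 4'. After: A=6 B=4 C=0 D=0 ZF=0 PC=2
Step 3: PC=2 exec 'SUB A, B'. After: A=2 B=4 C=0 D=0 ZF=0 PC=3
Step 4: PC=3 exec 'JZ 5'. After: A=2 B=4 C=0 D=0 ZF=0 PC=4
Step 5: PC=4 exec 'ADD D, 3'. After: A=2 B=4 C=0 D=3 ZF=0 PC=5
Step 6: PC=5 exec 'HALT'. After: A=2 B=4 C=0 D=3 ZF=0 PC=5 HALTED

Answer: yes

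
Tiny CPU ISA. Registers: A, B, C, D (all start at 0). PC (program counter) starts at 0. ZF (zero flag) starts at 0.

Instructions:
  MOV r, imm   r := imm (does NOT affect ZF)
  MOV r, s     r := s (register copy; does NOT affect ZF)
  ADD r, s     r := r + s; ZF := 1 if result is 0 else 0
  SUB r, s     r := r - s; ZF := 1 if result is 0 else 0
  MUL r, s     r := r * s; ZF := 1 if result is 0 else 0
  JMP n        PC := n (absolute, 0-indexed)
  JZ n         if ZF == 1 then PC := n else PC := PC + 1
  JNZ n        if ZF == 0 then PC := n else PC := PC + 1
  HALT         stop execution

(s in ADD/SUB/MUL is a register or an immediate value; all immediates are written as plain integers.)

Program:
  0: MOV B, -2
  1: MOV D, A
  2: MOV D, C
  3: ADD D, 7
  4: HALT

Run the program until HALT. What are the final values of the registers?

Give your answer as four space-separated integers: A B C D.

Answer: 0 -2 0 7

Derivation:
Step 1: PC=0 exec 'MOV B, -2'. After: A=0 B=-2 C=0 D=0 ZF=0 PC=1
Step 2: PC=1 exec 'MOV D, A'. After: A=0 B=-2 C=0 D=0 ZF=0 PC=2
Step 3: PC=2 exec 'MOV D, C'. After: A=0 B=-2 C=0 D=0 ZF=0 PC=3
Step 4: PC=3 exec 'ADD D, 7'. After: A=0 B=-2 C=0 D=7 ZF=0 PC=4
Step 5: PC=4 exec 'HALT'. After: A=0 B=-2 C=0 D=7 ZF=0 PC=4 HALTED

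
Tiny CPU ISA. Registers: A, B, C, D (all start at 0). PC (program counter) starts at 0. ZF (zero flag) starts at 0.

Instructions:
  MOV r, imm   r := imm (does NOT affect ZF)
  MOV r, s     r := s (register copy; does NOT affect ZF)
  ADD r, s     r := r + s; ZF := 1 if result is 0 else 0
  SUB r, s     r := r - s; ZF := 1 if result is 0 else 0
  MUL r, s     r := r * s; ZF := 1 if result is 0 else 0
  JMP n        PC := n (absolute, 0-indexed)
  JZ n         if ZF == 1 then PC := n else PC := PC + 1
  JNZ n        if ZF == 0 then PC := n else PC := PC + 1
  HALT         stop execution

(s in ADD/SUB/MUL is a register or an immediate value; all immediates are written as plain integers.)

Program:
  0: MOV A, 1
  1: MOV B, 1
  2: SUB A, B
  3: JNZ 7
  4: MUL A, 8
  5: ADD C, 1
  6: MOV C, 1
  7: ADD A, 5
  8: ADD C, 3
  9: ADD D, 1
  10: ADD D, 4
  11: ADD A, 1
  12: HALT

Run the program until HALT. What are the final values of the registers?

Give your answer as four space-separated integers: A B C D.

Step 1: PC=0 exec 'MOV A, 1'. After: A=1 B=0 C=0 D=0 ZF=0 PC=1
Step 2: PC=1 exec 'MOV B, 1'. After: A=1 B=1 C=0 D=0 ZF=0 PC=2
Step 3: PC=2 exec 'SUB A, B'. After: A=0 B=1 C=0 D=0 ZF=1 PC=3
Step 4: PC=3 exec 'JNZ 7'. After: A=0 B=1 C=0 D=0 ZF=1 PC=4
Step 5: PC=4 exec 'MUL A, 8'. After: A=0 B=1 C=0 D=0 ZF=1 PC=5
Step 6: PC=5 exec 'ADD C, 1'. After: A=0 B=1 C=1 D=0 ZF=0 PC=6
Step 7: PC=6 exec 'MOV C, 1'. After: A=0 B=1 C=1 D=0 ZF=0 PC=7
Step 8: PC=7 exec 'ADD A, 5'. After: A=5 B=1 C=1 D=0 ZF=0 PC=8
Step 9: PC=8 exec 'ADD C, 3'. After: A=5 B=1 C=4 D=0 ZF=0 PC=9
Step 10: PC=9 exec 'ADD D, 1'. After: A=5 B=1 C=4 D=1 ZF=0 PC=10
Step 11: PC=10 exec 'ADD D, 4'. After: A=5 B=1 C=4 D=5 ZF=0 PC=11
Step 12: PC=11 exec 'ADD A, 1'. After: A=6 B=1 C=4 D=5 ZF=0 PC=12
Step 13: PC=12 exec 'HALT'. After: A=6 B=1 C=4 D=5 ZF=0 PC=12 HALTED

Answer: 6 1 4 5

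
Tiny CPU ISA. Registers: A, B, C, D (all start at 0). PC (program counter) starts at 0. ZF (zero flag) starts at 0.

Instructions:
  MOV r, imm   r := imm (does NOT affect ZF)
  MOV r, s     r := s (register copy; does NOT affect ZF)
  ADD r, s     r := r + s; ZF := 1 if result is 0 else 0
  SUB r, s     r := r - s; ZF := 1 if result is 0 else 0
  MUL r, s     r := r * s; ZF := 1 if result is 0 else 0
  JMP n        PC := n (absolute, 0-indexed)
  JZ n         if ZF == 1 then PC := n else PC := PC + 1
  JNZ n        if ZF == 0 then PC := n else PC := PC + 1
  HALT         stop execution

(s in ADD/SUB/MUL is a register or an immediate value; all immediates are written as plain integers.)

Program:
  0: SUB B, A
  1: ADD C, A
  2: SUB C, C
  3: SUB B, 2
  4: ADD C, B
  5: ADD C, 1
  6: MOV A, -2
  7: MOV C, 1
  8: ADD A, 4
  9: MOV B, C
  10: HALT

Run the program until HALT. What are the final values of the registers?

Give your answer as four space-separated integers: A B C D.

Answer: 2 1 1 0

Derivation:
Step 1: PC=0 exec 'SUB B, A'. After: A=0 B=0 C=0 D=0 ZF=1 PC=1
Step 2: PC=1 exec 'ADD C, A'. After: A=0 B=0 C=0 D=0 ZF=1 PC=2
Step 3: PC=2 exec 'SUB C, C'. After: A=0 B=0 C=0 D=0 ZF=1 PC=3
Step 4: PC=3 exec 'SUB B, 2'. After: A=0 B=-2 C=0 D=0 ZF=0 PC=4
Step 5: PC=4 exec 'ADD C, B'. After: A=0 B=-2 C=-2 D=0 ZF=0 PC=5
Step 6: PC=5 exec 'ADD C, 1'. After: A=0 B=-2 C=-1 D=0 ZF=0 PC=6
Step 7: PC=6 exec 'MOV A, -2'. After: A=-2 B=-2 C=-1 D=0 ZF=0 PC=7
Step 8: PC=7 exec 'MOV C, 1'. After: A=-2 B=-2 C=1 D=0 ZF=0 PC=8
Step 9: PC=8 exec 'ADD A, 4'. After: A=2 B=-2 C=1 D=0 ZF=0 PC=9
Step 10: PC=9 exec 'MOV B, C'. After: A=2 B=1 C=1 D=0 ZF=0 PC=10
Step 11: PC=10 exec 'HALT'. After: A=2 B=1 C=1 D=0 ZF=0 PC=10 HALTED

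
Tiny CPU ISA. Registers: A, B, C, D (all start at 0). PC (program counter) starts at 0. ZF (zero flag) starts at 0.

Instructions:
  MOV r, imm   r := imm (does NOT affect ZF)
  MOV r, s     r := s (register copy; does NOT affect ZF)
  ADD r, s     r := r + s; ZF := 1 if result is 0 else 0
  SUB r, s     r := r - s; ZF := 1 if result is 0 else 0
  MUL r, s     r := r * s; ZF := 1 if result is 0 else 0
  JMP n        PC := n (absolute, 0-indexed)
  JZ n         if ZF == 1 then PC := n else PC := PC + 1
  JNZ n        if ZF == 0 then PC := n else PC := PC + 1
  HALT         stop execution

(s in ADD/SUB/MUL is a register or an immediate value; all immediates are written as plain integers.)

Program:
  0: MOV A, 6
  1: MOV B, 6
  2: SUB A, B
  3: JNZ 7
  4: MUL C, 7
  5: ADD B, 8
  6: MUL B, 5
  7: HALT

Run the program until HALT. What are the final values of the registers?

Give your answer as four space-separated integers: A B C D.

Answer: 0 70 0 0

Derivation:
Step 1: PC=0 exec 'MOV A, 6'. After: A=6 B=0 C=0 D=0 ZF=0 PC=1
Step 2: PC=1 exec 'MOV B, 6'. After: A=6 B=6 C=0 D=0 ZF=0 PC=2
Step 3: PC=2 exec 'SUB A, B'. After: A=0 B=6 C=0 D=0 ZF=1 PC=3
Step 4: PC=3 exec 'JNZ 7'. After: A=0 B=6 C=0 D=0 ZF=1 PC=4
Step 5: PC=4 exec 'MUL C, 7'. After: A=0 B=6 C=0 D=0 ZF=1 PC=5
Step 6: PC=5 exec 'ADD B, 8'. After: A=0 B=14 C=0 D=0 ZF=0 PC=6
Step 7: PC=6 exec 'MUL B, 5'. After: A=0 B=70 C=0 D=0 ZF=0 PC=7
Step 8: PC=7 exec 'HALT'. After: A=0 B=70 C=0 D=0 ZF=0 PC=7 HALTED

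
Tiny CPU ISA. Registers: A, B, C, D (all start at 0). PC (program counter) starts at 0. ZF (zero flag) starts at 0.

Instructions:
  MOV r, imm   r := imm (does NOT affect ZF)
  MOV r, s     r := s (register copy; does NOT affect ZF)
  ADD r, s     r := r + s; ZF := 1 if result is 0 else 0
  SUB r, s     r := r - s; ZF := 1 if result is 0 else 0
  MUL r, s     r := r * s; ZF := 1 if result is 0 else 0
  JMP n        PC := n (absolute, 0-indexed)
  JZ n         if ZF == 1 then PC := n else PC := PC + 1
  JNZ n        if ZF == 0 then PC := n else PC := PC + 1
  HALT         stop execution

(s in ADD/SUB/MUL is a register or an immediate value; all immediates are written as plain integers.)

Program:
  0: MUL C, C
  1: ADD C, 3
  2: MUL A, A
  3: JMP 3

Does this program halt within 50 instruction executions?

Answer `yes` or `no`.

Step 1: PC=0 exec 'MUL C, C'. After: A=0 B=0 C=0 D=0 ZF=1 PC=1
Step 2: PC=1 exec 'ADD C, 3'. After: A=0 B=0 C=3 D=0 ZF=0 PC=2
Step 3: PC=2 exec 'MUL A, A'. After: A=0 B=0 C=3 D=0 ZF=1 PC=3
Step 4: PC=3 exec 'JMP 3'. After: A=0 B=0 C=3 D=0 ZF=1 PC=3
State after step 4 equals state after step 3: the program is in a cycle of length 1 and will never halt.

Answer: no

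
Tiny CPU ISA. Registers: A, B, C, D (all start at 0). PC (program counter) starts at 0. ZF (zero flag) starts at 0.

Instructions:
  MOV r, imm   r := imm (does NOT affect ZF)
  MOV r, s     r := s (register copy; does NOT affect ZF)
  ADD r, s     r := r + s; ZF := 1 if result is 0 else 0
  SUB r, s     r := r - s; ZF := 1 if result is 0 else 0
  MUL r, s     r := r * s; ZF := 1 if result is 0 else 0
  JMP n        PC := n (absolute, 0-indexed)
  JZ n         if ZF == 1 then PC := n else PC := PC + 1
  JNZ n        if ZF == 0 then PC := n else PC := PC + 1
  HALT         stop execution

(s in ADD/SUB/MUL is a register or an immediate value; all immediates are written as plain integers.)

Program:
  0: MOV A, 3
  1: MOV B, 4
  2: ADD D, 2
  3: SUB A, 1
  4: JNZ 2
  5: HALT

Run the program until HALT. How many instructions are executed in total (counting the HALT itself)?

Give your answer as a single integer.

Answer: 12

Derivation:
Step 1: PC=0 exec 'MOV A, 3'. After: A=3 B=0 C=0 D=0 ZF=0 PC=1
Step 2: PC=1 exec 'MOV B, 4'. After: A=3 B=4 C=0 D=0 ZF=0 PC=2
Step 3: PC=2 exec 'ADD D, 2'. After: A=3 B=4 C=0 D=2 ZF=0 PC=3
Step 4: PC=3 exec 'SUB A, 1'. After: A=2 B=4 C=0 D=2 ZF=0 PC=4
Step 5: PC=4 exec 'JNZ 2'. After: A=2 B=4 C=0 D=2 ZF=0 PC=2
Step 6: PC=2 exec 'ADD D, 2'. After: A=2 B=4 C=0 D=4 ZF=0 PC=3
Step 7: PC=3 exec 'SUB A, 1'. After: A=1 B=4 C=0 D=4 ZF=0 PC=4
Step 8: PC=4 exec 'JNZ 2'. After: A=1 B=4 C=0 D=4 ZF=0 PC=2
Step 9: PC=2 exec 'ADD D, 2'. After: A=1 B=4 C=0 D=6 ZF=0 PC=3
Step 10: PC=3 exec 'SUB A, 1'. After: A=0 B=4 C=0 D=6 ZF=1 PC=4
Step 11: PC=4 exec 'JNZ 2'. After: A=0 B=4 C=0 D=6 ZF=1 PC=5
Step 12: PC=5 exec 'HALT'. After: A=0 B=4 C=0 D=6 ZF=1 PC=5 HALTED
Total instructions executed: 12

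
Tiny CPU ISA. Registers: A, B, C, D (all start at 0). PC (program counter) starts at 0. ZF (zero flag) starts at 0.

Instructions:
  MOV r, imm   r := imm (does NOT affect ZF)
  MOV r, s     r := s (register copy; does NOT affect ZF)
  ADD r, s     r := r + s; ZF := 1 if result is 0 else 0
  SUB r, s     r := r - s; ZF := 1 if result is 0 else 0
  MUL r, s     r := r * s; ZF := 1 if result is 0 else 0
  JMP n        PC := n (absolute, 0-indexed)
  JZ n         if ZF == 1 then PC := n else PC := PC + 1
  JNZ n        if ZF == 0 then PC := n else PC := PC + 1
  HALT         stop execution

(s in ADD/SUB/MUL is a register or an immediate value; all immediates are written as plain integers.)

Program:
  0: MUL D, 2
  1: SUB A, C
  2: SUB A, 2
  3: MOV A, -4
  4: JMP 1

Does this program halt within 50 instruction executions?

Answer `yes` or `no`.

Answer: no

Derivation:
Step 1: PC=0 exec 'MUL D, 2'. After: A=0 B=0 C=0 D=0 ZF=1 PC=1
Step 2: PC=1 exec 'SUB A, C'. After: A=0 B=0 C=0 D=0 ZF=1 PC=2
Step 3: PC=2 exec 'SUB A, 2'. After: A=-2 B=0 C=0 D=0 ZF=0 PC=3
Step 4: PC=3 exec 'MOV A, -4'. After: A=-4 B=0 C=0 D=0 ZF=0 PC=4
Step 5: PC=4 exec 'JMP 1'. After: A=-4 B=0 C=0 D=0 ZF=0 PC=1
Step 6: PC=1 exec 'SUB A, C'. After: A=-4 B=0 C=0 D=0 ZF=0 PC=2
Step 7: PC=2 exec 'SUB A, 2'. After: A=-6 B=0 C=0 D=0 ZF=0 PC=3
Step 8: PC=3 exec 'MOV A, -4'. After: A=-4 B=0 C=0 D=0 ZF=0 PC=4
State after step 8 equals state after step 4: the program is in a cycle of length 4 and will never halt.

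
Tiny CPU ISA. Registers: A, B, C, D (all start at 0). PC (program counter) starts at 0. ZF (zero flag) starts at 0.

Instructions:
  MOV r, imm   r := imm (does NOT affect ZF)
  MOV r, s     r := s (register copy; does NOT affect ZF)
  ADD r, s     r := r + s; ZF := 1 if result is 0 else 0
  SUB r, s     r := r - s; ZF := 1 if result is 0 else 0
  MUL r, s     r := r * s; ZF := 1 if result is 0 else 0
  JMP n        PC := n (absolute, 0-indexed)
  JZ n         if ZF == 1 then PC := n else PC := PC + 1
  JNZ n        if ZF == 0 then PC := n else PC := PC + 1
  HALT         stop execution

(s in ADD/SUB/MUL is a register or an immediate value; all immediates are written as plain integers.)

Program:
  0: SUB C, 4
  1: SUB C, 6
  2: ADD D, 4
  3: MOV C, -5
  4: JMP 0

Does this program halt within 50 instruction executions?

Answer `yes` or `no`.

Step 1: PC=0 exec 'SUB C, 4'. After: A=0 B=0 C=-4 D=0 ZF=0 PC=1
Step 2: PC=1 exec 'SUB C, 6'. After: A=0 B=0 C=-10 D=0 ZF=0 PC=2
Step 3: PC=2 exec 'ADD D, 4'. After: A=0 B=0 C=-10 D=4 ZF=0 PC=3
Step 4: PC=3 exec 'MOV C, -5'. After: A=0 B=0 C=-5 D=4 ZF=0 PC=4
Step 5: PC=4 exec 'JMP 0'. After: A=0 B=0 C=-5 D=4 ZF=0 PC=0
Step 6: PC=0 exec 'SUB C, 4'. After: A=0 B=0 C=-9 D=4 ZF=0 PC=1
Step 7: PC=1 exec 'SUB C, 6'. After: A=0 B=0 C=-15 D=4 ZF=0 PC=2
Step 8: PC=2 exec 'ADD D, 4'. After: A=0 B=0 C=-15 D=8 ZF=0 PC=3
Step 9: PC=3 exec 'MOV C, -5'. After: A=0 B=0 C=-5 D=8 ZF=0 PC=4
Step 10: PC=4 exec 'JMP 0'. After: A=0 B=0 C=-5 D=8 ZF=0 PC=0
Step 11: PC=0 exec 'SUB C, 4'. After: A=0 B=0 C=-9 D=8 ZF=0 PC=1
Step 12: PC=1 exec 'SUB C, 6'. After: A=0 B=0 C=-15 D=8 ZF=0 PC=2
Step 13: PC=2 exec 'ADD D, 4'. After: A=0 B=0 C=-15 D=12 ZF=0 PC=3
Step 14: PC=3 exec 'MOV C, -5'. After: A=0 B=0 C=-5 D=12 ZF=0 PC=4
Step 15: PC=4 exec 'JMP 0'. After: A=0 B=0 C=-5 D=12 ZF=0 PC=0
After 50 steps: not halted. PC revisits the same instructions with no path to HALT; will never halt.

Answer: no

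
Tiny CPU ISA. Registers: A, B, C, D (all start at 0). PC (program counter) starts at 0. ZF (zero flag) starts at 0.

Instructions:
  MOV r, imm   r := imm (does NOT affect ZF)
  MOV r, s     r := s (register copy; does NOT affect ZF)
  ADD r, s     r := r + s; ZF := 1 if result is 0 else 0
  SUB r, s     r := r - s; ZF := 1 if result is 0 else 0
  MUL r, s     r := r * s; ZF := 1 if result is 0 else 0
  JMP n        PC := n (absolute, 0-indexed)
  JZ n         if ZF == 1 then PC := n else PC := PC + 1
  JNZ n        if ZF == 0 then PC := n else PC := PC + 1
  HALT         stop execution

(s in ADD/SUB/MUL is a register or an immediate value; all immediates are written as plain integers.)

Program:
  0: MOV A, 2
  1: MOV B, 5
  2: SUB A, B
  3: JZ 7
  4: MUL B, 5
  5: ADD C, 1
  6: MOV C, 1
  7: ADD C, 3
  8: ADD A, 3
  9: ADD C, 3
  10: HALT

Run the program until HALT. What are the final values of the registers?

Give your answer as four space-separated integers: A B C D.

Step 1: PC=0 exec 'MOV A, 2'. After: A=2 B=0 C=0 D=0 ZF=0 PC=1
Step 2: PC=1 exec 'MOV B, 5'. After: A=2 B=5 C=0 D=0 ZF=0 PC=2
Step 3: PC=2 exec 'SUB A, B'. After: A=-3 B=5 C=0 D=0 ZF=0 PC=3
Step 4: PC=3 exec 'JZ 7'. After: A=-3 B=5 C=0 D=0 ZF=0 PC=4
Step 5: PC=4 exec 'MUL B, 5'. After: A=-3 B=25 C=0 D=0 ZF=0 PC=5
Step 6: PC=5 exec 'ADD C, 1'. After: A=-3 B=25 C=1 D=0 ZF=0 PC=6
Step 7: PC=6 exec 'MOV C, 1'. After: A=-3 B=25 C=1 D=0 ZF=0 PC=7
Step 8: PC=7 exec 'ADD C, 3'. After: A=-3 B=25 C=4 D=0 ZF=0 PC=8
Step 9: PC=8 exec 'ADD A, 3'. After: A=0 B=25 C=4 D=0 ZF=1 PC=9
Step 10: PC=9 exec 'ADD C, 3'. After: A=0 B=25 C=7 D=0 ZF=0 PC=10
Step 11: PC=10 exec 'HALT'. After: A=0 B=25 C=7 D=0 ZF=0 PC=10 HALTED

Answer: 0 25 7 0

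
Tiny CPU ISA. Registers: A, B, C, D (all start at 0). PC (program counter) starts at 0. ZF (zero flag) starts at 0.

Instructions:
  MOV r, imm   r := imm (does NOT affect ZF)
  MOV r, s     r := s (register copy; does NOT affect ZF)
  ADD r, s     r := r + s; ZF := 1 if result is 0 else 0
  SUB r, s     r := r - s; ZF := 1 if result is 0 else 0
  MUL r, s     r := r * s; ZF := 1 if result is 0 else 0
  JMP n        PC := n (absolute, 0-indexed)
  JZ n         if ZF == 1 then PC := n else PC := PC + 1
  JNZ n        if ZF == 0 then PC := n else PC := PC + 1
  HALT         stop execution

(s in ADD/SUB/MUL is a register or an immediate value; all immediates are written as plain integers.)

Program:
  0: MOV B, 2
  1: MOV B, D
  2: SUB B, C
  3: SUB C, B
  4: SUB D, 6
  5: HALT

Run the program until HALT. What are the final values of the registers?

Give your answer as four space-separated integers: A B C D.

Step 1: PC=0 exec 'MOV B, 2'. After: A=0 B=2 C=0 D=0 ZF=0 PC=1
Step 2: PC=1 exec 'MOV B, D'. After: A=0 B=0 C=0 D=0 ZF=0 PC=2
Step 3: PC=2 exec 'SUB B, C'. After: A=0 B=0 C=0 D=0 ZF=1 PC=3
Step 4: PC=3 exec 'SUB C, B'. After: A=0 B=0 C=0 D=0 ZF=1 PC=4
Step 5: PC=4 exec 'SUB D, 6'. After: A=0 B=0 C=0 D=-6 ZF=0 PC=5
Step 6: PC=5 exec 'HALT'. After: A=0 B=0 C=0 D=-6 ZF=0 PC=5 HALTED

Answer: 0 0 0 -6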